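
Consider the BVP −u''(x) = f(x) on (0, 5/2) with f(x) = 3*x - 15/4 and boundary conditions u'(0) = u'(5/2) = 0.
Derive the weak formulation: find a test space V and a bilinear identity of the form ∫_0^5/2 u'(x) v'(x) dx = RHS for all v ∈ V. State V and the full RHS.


V = H^1(0, 5/2) (no boundary constraint on v; u is determined up to an additive constant); weak form: ∫_0^5/2 u'v' dx = ∫_0^5/2 (3*x - 15/4) v dx for all v ∈ V.

Multiply both sides by a test function v and integrate from 0 to 5/2:
  ∫_0^5/2 −u''(x) v(x) dx = ∫_0^5/2 f(x) v(x) dx.
Integrate the LHS by parts once:
  ∫_0^5/2 −u'' v dx = −[u'(x) v(x)]_0^5/2 + ∫_0^5/2 u'(x) v'(x) dx.
Thus ∫_0^5/2 u'(x) v'(x) dx = ∫_0^5/2 f(x) v(x) dx + [u'(x) v(x)]_0^5/2.
Choose V so that boundary terms are either known or forced to vanish.
u has homogeneous Neumann: u'(0) = u'(5/2) = 0. So [u' v]_0^5/2 = 0·v(5/2) − 0·v(0) = 0 for any v; take V = H^1(0, 5/2).
Weak formulation: find u (satisfying any essential BC) such that ∫_0^5/2 u'(x) v'(x) dx = ∫_0^5/2 f v dx for all v ∈ V (homogeneous Neumann, so boundary terms vanish).
Substituting f(x) = 3*x - 15/4, the right-hand side is ∫_0^5/2 (3*x - 15/4) v dx.
Compatibility check (pure Neumann): taking v ≡ 1 ∈ V gives 0 = ∫_0^5/2 f dx + (0) − (0), i.e. ∫_0^5/2 f dx must equal u'(0) − u'(5/2) = 0. Indeed ∫_0^5/2 (3*x - 15/4) dx = 0, so the data are compatible. The solution is then unique only up to an additive constant (fix it e.g. by requiring ∫_0^5/2 u dx = 0).


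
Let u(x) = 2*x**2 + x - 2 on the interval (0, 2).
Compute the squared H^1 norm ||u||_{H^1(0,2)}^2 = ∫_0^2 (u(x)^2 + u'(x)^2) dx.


||u||_{H^1}^2 = 418/5

The H^1 norm (squared) on an interval (0, L) is
  ||u||_{H^1}^2 = ∫_0^L u(x)^2 dx + ∫_0^L u'(x)^2 dx.
Compute u'(x) = 4*x + 1.
Then u(x)^2 = 4*x**4 + 4*x**3 - 7*x**2 - 4*x + 4 and u'(x)^2 = 16*x**2 + 8*x + 1.
Integrate each monomial from 0 to 2 using ∫_0^2 c·x^n dx = c·2^(n+1)/(n+1):
  ∫_0^2 u(x)^2 dx = ∫_0^2 (4*x^4 + 4*x^3 - 7*x^2 - 4*x + 4) dx. Term by term:
    ∫_0^2 4*x^4 dx = 128/5;  ∫_0^2 4*x^3 dx = 16;  ∫_0^2 -7*x^2 dx = -56/3;
    ∫_0^2 -4*x dx = -8;  ∫_0^2 4 dx = 8.
  Sum: 128/5 + 16 − 56/3 − 8 + 8 = 344/15.
  ∫_0^2 u'(x)^2 dx = ∫_0^2 (16*x^2 + 8*x + 1) dx. Term by term:
    ∫_0^2 16*x^2 dx = 128/3;  ∫_0^2 8*x dx = 16;  ∫_0^2 1 dx = 2.
  Sum: 128/3 + 16 + 2 = 182/3.
Adding: ||u||_{H^1}^2 = 344/15 + 182/3 = 418/5.


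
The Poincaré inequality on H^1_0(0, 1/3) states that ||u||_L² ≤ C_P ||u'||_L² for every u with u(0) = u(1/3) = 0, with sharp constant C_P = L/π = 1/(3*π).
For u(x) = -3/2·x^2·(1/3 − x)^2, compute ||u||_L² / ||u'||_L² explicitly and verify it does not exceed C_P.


||u||_L² / ||u'||_L² = sqrt(3)/18 < C_P = 1/(3*π).

u(x) = -3/2·x^2·(1/3 − x)^2, so u'(x) = x*(-18*x^2 + 9*x - 1)/3.
u(x) = -3/2·x^2·(1/3 − x)^2 vanishes at x = 0 and x = 1/3, so u ∈ H^1_0(0, 1/3). Differentiate via the product rule and integrate the resulting polynomials term by term.
  ∫_0^1/3 u² dx = ∫_0^1/3 (9*x^8/4 - 3*x^7 + 3*x^6/2 - x^5/3 + x^4/36) dx. Term by term:
    ∫_0^1/3 9*x^8/4 dx = 1/78732;  ∫_0^1/3 -3*x^7 dx = -1/17496;  ∫_0^1/3 3*x^6/2 dx = 1/10206;
    ∫_0^1/3 -x^5/3 dx = -1/13122;  ∫_0^1/3 x^4/36 dx = 1/43740.
  Sum: 1/78732 − 1/17496 + 1/10206 − 1/13122 + 1/43740 = 1/5511240.
  ∫_0^1/3 (u')² dx = ∫_0^1/3 (36*x^6 - 36*x^5 + 13*x^4 - 2*x^3 + x^2/9) dx. Term by term:
    ∫_0^1/3 36*x^6 dx = 4/1701;  ∫_0^1/3 -36*x^5 dx = -2/243;  ∫_0^1/3 13*x^4 dx = 13/1215;
    ∫_0^1/3 -2*x^3 dx = -1/162;  ∫_0^1/3 x^2/9 dx = 1/729.
  Sum: 4/1701 − 2/243 + 13/1215 − 1/162 + 1/729 = 1/51030.
∫_0^1/3 u² dx = 1/5511240, so ||u||_L² = sqrt(210)/34020.
∫_0^1/3 (u')² dx = 1/51030, so ||u'||_L² = sqrt(70)/1890.
Ratio ||u||_L² / ||u'||_L² = sqrt(3)/18.
Sharp Poincaré constant on H^1_0(0, 1/3) is C_P = L/π = 1/(3*π), achieved by sin(3*π·x).
A polynomial bump cannot attain the sharp Poincaré constant (only the first sine eigenfunction does), so the ratio is strictly less than C_P, consistent with ||u||_L² ≤ C_P ||u'||_L².


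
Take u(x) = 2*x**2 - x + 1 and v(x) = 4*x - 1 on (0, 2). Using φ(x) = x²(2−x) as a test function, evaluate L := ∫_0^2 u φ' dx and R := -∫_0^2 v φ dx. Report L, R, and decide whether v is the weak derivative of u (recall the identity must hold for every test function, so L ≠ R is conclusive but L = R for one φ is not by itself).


LHS = -76/15, RHS = -76/15. Yes, v = u' weakly.

u(x) = 2*x**2 - x + 1, classical derivative u'(x) = 4*x - 1.
φ(x) = x²(2−x), so φ'(x) = x*(4 - 3*x).
Note φ(0) = φ(2) = 0, so the boundary term u·φ vanishes.
LHS = ∫_0^2 u(x) φ'(x) dx = ∫_0^2 (-6*x^4 + 11*x^3 - 7*x^2 + 4*x) dx. Term by term:
  ∫_0^2 -6*x^4 dx = -192/5;  ∫_0^2 11*x^3 dx = 44;  ∫_0^2 -7*x^2 dx = -56/3;
  ∫_0^2 4*x dx = 8.
Sum: -192/5 + 44 − 56/3 + 8 = -76/15.
So LHS = -76/15.
∫_0^2 v(x) φ(x) dx = ∫_0^2 (-4*x^4 + 9*x^3 - 2*x^2) dx. Term by term:
  ∫_0^2 -4*x^4 dx = -128/5;  ∫_0^2 9*x^3 dx = 36;  ∫_0^2 -2*x^2 dx = -16/3.
Sum: -128/5 + 36 − 16/3 = 76/15.
So RHS = -∫_0^2 v(x) φ(x) dx = -76/15.
LHS = RHS, so the identity holds for this test φ.
Moreover u is smooth here and v(x) = u'(x) = 4*x - 1 pointwise, so the identity holds for every test function. Hence v is the weak derivative of u.


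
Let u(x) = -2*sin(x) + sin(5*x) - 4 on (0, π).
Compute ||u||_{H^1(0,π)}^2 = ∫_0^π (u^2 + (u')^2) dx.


||u||_{H^1(0,π)}^2 = 144/5 + 33*π

u'(x) = -2*cos(x) + 5*cos(5*x).
Expand u² and (u')² and integrate term by term on (0, π), using: for integers n ≥ 1, ∫_0^π sin²(nx) dx = ∫_0^π cos²(nx) dx = π/2; for n ≠ n', ∫_0^π sin(nx)sin(n'x) dx = ∫_0^π cos(nx)cos(n'x) dx = 0; and by product-to-sum, ∫_0^π sin(nx)cos(n'x) dx = ½∫_0^π [sin((n+n')x) + sin((n−n')x)] dx, which is 0 when n+n' is even and 2n/(n²−n'²) when n+n' is odd (it need not vanish on (0, π)). For the constant mode: ∫_0^π 1 dx = π, ∫_0^π cos(nx) dx = 0, ∫_0^π sin(nx) dx = (1−(−1)^n)/n.
  u² squared terms: (-4)²·∫1 dx = 16·π = 16*π;  (-2)²·∫sin(x)² dx = 4·π/2 = 2*π;  (1)²·∫sin(5x)² dx = 1·π/2 = π/2.
  u² cross terms: 2·(-4)·(-2)·∫1·sin(x) dx = 16·(2) = 32;  2·(-4)·(1)·∫1·sin(5x) dx = -8·(2/5) = -16/5;  2·(-2)·(1)·∫sin(x)·sin(5x) dx = -4·(0) = 0.
  So ∫_0^π u² dx = 16*π + 2*π + π/2 + 32 − 16/5 + 0 = 144/5 + 37*π/2.
  (u')² squared terms: (-2)²·∫cos(x)² dx = 4·π/2 = 2*π;  (5)²·∫cos(5x)² dx = 25·π/2 = 25*π/2.
  (u')² cross terms: 2·(-2)·(5)·∫cos(x)·cos(5x) dx = -20·(0) = 0.
  So ∫_0^π (u')² dx = 2*π + 25*π/2 + 0 = 29*π/2.
||u||_{H^1}^2 = (144/5 + 37*π/2) + (29*π/2) = 144/5 + 33*π.


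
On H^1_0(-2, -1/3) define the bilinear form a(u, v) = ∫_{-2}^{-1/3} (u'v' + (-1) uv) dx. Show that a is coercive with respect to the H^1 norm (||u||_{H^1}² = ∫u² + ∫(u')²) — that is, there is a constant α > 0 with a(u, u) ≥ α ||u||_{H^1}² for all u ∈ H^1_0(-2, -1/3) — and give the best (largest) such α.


α = (-25 + 9*π^2)/(25 + 9*π^2)

Coercivity of a(·,·) on H^1_0(-2, -1/3) means a(u, u) ≥ α ||u||_{H^1}² for every u ∈ H^1_0.
The interval has length L = 5/3, and Poincaré/coercivity depend only on L. Here a(u, u) = ∫(u')² + (-1)·∫u².
Here c = -1 < 0 with |c| < (π/L)² = 9*π^2/25, so coercivity still holds. The condition a(u,u) ≥ α||u||_{H^1}² reads (1−α)∫(u')² ≥ (α−c)∫u². Any admissible α is ≤ 1 (rapidly oscillating u have ∫u²/∫(u')² → 0), and α = 1 would force 0 ≥ (1−c)∫u², impossible since c < 1; so 1−α > 0. By the sharp Poincaré inequality on H^1_0 of an interval of length L, ∫(u')² ≥ (π/L)²∫u² with equality for the first sine mode sin(π(x−x₀)/L) (x₀ the left endpoint), so the inequality holds for all u iff (1−α)(π/L)² ≥ α − c, i.e. α ≤ ((π/L)² + c)/((π/L)² + 1) = (1 + c(L/π)²)/(1 + (L/π)²). (Direct route, valid since c ≤ 0: Poincaré gives c∫u² ≥ c(L/π)²∫(u')², so a(u,u) ≥ (1 + c(L/π)²)∫(u')², while ||u||_{H^1}² ≤ (1 + (L/π)²)∫(u')²; dividing yields the same α.) With (π/L)² = 9*π^2/25 and c = -1, the largest admissible constant is α = ((π/L)² + c)/((π/L)² + 1).
Simplifying, α = (-25 + 9*π^2)/(25 + 9*π^2).


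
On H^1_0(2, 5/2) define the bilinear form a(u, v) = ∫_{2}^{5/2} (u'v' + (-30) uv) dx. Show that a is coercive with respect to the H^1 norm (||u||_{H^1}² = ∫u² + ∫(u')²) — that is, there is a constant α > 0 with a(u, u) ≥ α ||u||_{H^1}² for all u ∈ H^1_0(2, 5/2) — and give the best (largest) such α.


α = 2*(-15 + 2*π^2)/(1 + 4*π^2)

Coercivity of a(·,·) on H^1_0(2, 5/2) means a(u, u) ≥ α ||u||_{H^1}² for every u ∈ H^1_0.
The interval has length L = 1/2, and Poincaré/coercivity depend only on L. Here a(u, u) = ∫(u')² + (-30)·∫u².
Here c = -30 < 0 with |c| < (π/L)² = 4*π^2, so coercivity still holds. The condition a(u,u) ≥ α||u||_{H^1}² reads (1−α)∫(u')² ≥ (α−c)∫u². Any admissible α is ≤ 1 (rapidly oscillating u have ∫u²/∫(u')² → 0), and α = 1 would force 0 ≥ (1−c)∫u², impossible since c < 1; so 1−α > 0. By the sharp Poincaré inequality on H^1_0 of an interval of length L, ∫(u')² ≥ (π/L)²∫u² with equality for the first sine mode sin(π(x−x₀)/L) (x₀ the left endpoint), so the inequality holds for all u iff (1−α)(π/L)² ≥ α − c, i.e. α ≤ ((π/L)² + c)/((π/L)² + 1) = (1 + c(L/π)²)/(1 + (L/π)²). (Direct route, valid since c ≤ 0: Poincaré gives c∫u² ≥ c(L/π)²∫(u')², so a(u,u) ≥ (1 + c(L/π)²)∫(u')², while ||u||_{H^1}² ≤ (1 + (L/π)²)∫(u')²; dividing yields the same α.) With (π/L)² = 4*π^2 and c = -30, the largest admissible constant is α = ((π/L)² + c)/((π/L)² + 1).
Simplifying, α = 2*(-15 + 2*π^2)/(1 + 4*π^2).


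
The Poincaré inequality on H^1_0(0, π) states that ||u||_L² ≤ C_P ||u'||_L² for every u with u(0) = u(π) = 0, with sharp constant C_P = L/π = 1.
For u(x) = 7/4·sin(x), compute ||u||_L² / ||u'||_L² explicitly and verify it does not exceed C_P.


||u||_L² / ||u'||_L² = 1 = C_P.

u(x) = 7/4·sin(x), so u'(x) = 7*cos(x)/4.
Writing u(x) = A·sin(kπx/L) with A = 7/4 and k = 1, use ∫_0^L sin²(kπx/L) dx = L/2 and ∫_0^L cos²(kπx/L) dx = L/2.
u² = 49/16·sin²(x) and (u')² = 49/16·cos²(x), and each of sin², cos² integrates to L/2 = π/2 over (0, π).
∫_0^π u² dx = 49*π/32, so ||u||_L² = 7*sqrt(2)*sqrt(π)/8.
∫_0^π (u')² dx = 49*π/32, so ||u'||_L² = 7*sqrt(2)*sqrt(π)/8.
Ratio ||u||_L² / ||u'||_L² = 1.
Sharp Poincaré constant on H^1_0(0, π) is C_P = L/π = 1, achieved by sin(x).
This is the k = 1 eigenfunction (up to amplitude), so the ratio equals the sharp Poincaré constant exactly.


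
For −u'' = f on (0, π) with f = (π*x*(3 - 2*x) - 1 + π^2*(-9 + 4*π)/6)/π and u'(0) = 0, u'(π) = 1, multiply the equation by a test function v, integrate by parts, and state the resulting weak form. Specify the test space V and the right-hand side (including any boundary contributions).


V = H^1(0, π) (v unrestricted at boundary; u is determined up to an additive constant); weak form: ∫_0^π u'v' dx = ∫_0^π ((π*x*(3 - 2*x) - 1 + π^2*(-9 + 4*π)/6)/π) v dx + v(π) for all v ∈ V.

Multiply both sides by a test function v and integrate from 0 to π:
  ∫_0^π −u''(x) v(x) dx = ∫_0^π f(x) v(x) dx.
Integrate the LHS by parts once:
  ∫_0^π −u'' v dx = −[u'(x) v(x)]_0^π + ∫_0^π u'(x) v'(x) dx.
Thus ∫_0^π u'(x) v'(x) dx = ∫_0^π f(x) v(x) dx + [u'(x) v(x)]_0^π.
Choose V so that boundary terms are either known or forced to vanish.
u has inhomogeneous Neumann u'(0) = 0, u'(π) = 1. [u' v]_0^π = (1)·v(π) − (0)·v(0) = v(π). Take V = H^1(0, π); boundary term becomes part of RHS.
Weak formulation: find u (satisfying any essential BC) such that ∫_0^π u'(x) v'(x) dx = ∫_0^π f v dx + v(π) for all v ∈ V (Neumann data are natural BCs: they enter the RHS as boundary terms).
Substituting f(x) = (π*x*(3 - 2*x) - 1 + π^2*(-9 + 4*π)/6)/π, the right-hand side is ∫_0^π ((π*x*(3 - 2*x) - 1 + π^2*(-9 + 4*π)/6)/π) v dx + v(π).
Compatibility check (pure Neumann): taking v ≡ 1 ∈ V gives 0 = ∫_0^π f dx + (1) − (0), i.e. ∫_0^π f dx must equal u'(0) − u'(π) = -1. Indeed ∫_0^π ((π*x*(3 - 2*x) - 1 + π^2*(-9 + 4*π)/6)/π) dx = -1, so the data are compatible. The solution is then unique only up to an additive constant (fix it e.g. by requiring ∫_0^π u dx = 0).


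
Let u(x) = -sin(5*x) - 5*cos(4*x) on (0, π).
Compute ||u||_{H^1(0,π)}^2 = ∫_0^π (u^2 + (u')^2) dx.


||u||_{H^1(0,π)}^2 = 1700/9 + 451*π/2

u'(x) = 20*sin(4*x) - 5*cos(5*x).
Expand u² and (u')² and integrate term by term on (0, π), using: for integers n ≥ 1, ∫_0^π sin²(nx) dx = ∫_0^π cos²(nx) dx = π/2; for n ≠ n', ∫_0^π sin(nx)sin(n'x) dx = ∫_0^π cos(nx)cos(n'x) dx = 0; and by product-to-sum, ∫_0^π sin(nx)cos(n'x) dx = ½∫_0^π [sin((n+n')x) + sin((n−n')x)] dx, which is 0 when n+n' is even and 2n/(n²−n'²) when n+n' is odd (it need not vanish on (0, π)).
  u² squared terms: (-1)²·∫sin(5x)² dx = 1·π/2 = π/2;  (-5)²·∫cos(4x)² dx = 25·π/2 = 25*π/2.
  u² cross terms: 2·(-1)·(-5)·∫sin(5x)·cos(4x) dx = 10·(10/9) = 100/9.
  So ∫_0^π u² dx = π/2 + 25*π/2 + 100/9 = 100/9 + 13*π.
  (u')² squared terms: (-5)²·∫cos(5x)² dx = 25·π/2 = 25*π/2;  (20)²·∫sin(4x)² dx = 400·π/2 = 200*π.
  (u')² cross terms: 2·(-5)·(20)·∫cos(5x)·sin(4x) dx = -200·(-8/9) = 1600/9.
  So ∫_0^π (u')² dx = 25*π/2 + 200*π + 1600/9 = 1600/9 + 425*π/2.
||u||_{H^1}^2 = (100/9 + 13*π) + (1600/9 + 425*π/2) = 1700/9 + 451*π/2.


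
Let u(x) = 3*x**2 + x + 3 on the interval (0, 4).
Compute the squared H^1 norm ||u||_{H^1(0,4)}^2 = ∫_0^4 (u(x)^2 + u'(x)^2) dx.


||u||_{H^1}^2 = 53768/15

The H^1 norm (squared) on an interval (0, L) is
  ||u||_{H^1}^2 = ∫_0^L u(x)^2 dx + ∫_0^L u'(x)^2 dx.
Compute u'(x) = 6*x + 1.
Then u(x)^2 = 9*x**4 + 6*x**3 + 19*x**2 + 6*x + 9 and u'(x)^2 = 36*x**2 + 12*x + 1.
Integrate each monomial from 0 to 4 using ∫_0^4 c·x^n dx = c·4^(n+1)/(n+1):
  ∫_0^4 u(x)^2 dx = ∫_0^4 (9*x^4 + 6*x^3 + 19*x^2 + 6*x + 9) dx. Term by term:
    ∫_0^4 9*x^4 dx = 9216/5;  ∫_0^4 6*x^3 dx = 384;  ∫_0^4 19*x^2 dx = 1216/3;
    ∫_0^4 6*x dx = 48;  ∫_0^4 9 dx = 36.
  Sum: 9216/5 + 384 + 1216/3 + 48 + 36 = 40748/15.
  ∫_0^4 u'(x)^2 dx = ∫_0^4 (36*x^2 + 12*x + 1) dx. Term by term:
    ∫_0^4 36*x^2 dx = 768;  ∫_0^4 12*x dx = 96;  ∫_0^4 1 dx = 4.
  Sum: 768 + 96 + 4 = 868.
Adding: ||u||_{H^1}^2 = 40748/15 + 868 = 53768/15.


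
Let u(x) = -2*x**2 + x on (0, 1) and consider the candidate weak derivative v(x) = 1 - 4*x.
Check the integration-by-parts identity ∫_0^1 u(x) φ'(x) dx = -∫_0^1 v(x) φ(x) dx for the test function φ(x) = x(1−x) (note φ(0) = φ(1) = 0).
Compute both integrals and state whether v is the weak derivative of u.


LHS = 1/6, RHS = 1/6. Yes, v = u' weakly.

u(x) = -2*x**2 + x, classical derivative u'(x) = 1 - 4*x.
φ(x) = x(1−x), so φ'(x) = 1 - 2*x.
Note φ(0) = φ(1) = 0, so the boundary term u·φ vanishes.
LHS = ∫_0^1 u(x) φ'(x) dx = ∫_0^1 (4*x^3 - 4*x^2 + x) dx. Term by term:
  ∫_0^1 4*x^3 dx = 1;  ∫_0^1 -4*x^2 dx = -4/3;  ∫_0^1 x dx = 1/2.
Sum: 1 − 4/3 + 1/2 = 1/6.
So LHS = 1/6.
∫_0^1 v(x) φ(x) dx = ∫_0^1 (4*x^3 - 5*x^2 + x) dx. Term by term:
  ∫_0^1 4*x^3 dx = 1;  ∫_0^1 -5*x^2 dx = -5/3;  ∫_0^1 x dx = 1/2.
Sum: 1 − 5/3 + 1/2 = -1/6.
So RHS = -∫_0^1 v(x) φ(x) dx = 1/6.
LHS = RHS, so the identity holds for this test φ.
Moreover u is smooth here and v(x) = u'(x) = 1 - 4*x pointwise, so the identity holds for every test function. Hence v is the weak derivative of u.


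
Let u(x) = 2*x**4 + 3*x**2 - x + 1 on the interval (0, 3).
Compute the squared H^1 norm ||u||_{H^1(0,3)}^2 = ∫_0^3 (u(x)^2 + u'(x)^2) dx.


||u||_{H^1}^2 = 2603193/70

The H^1 norm (squared) on an interval (0, L) is
  ||u||_{H^1}^2 = ∫_0^L u(x)^2 dx + ∫_0^L u'(x)^2 dx.
Compute u'(x) = 8*x**3 + 6*x - 1.
Then u(x)^2 = 4*x**8 + 12*x**6 - 4*x**5 + 13*x**4 - 6*x**3 + 7*x**2 - 2*x + 1 and u'(x)^2 = 64*x**6 + 96*x**4 - 16*x**3 + 36*x**2 - 12*x + 1.
Integrate each monomial from 0 to 3 using ∫_0^3 c·x^n dx = c·3^(n+1)/(n+1):
  ∫_0^3 u(x)^2 dx = ∫_0^3 (4*x^8 + 12*x^6 - 4*x^5 + 13*x^4 - 6*x^3 + 7*x^2 - 2*x + 1) dx. Term by term:
    ∫_0^3 4*x^8 dx = 8748;  ∫_0^3 12*x^6 dx = 26244/7;  ∫_0^3 -4*x^5 dx = -486;
    ∫_0^3 13*x^4 dx = 3159/5;  ∫_0^3 -6*x^3 dx = -243/2;  ∫_0^3 7*x^2 dx = 63;
    ∫_0^3 -2*x dx = -9;  ∫_0^3 1 dx = 3.
  Sum: 8748 + 26244/7 − 486 + 3159/5 − 243/2 + 63 − 9 + 3 = 880491/70.
  ∫_0^3 u'(x)^2 dx = ∫_0^3 (64*x^6 + 96*x^4 - 16*x^3 + 36*x^2 - 12*x + 1) dx. Term by term:
    ∫_0^3 64*x^6 dx = 139968/7;  ∫_0^3 96*x^4 dx = 23328/5;  ∫_0^3 -16*x^3 dx = -324;
    ∫_0^3 36*x^2 dx = 324;  ∫_0^3 -12*x dx = -54;  ∫_0^3 1 dx = 3.
  Sum: 139968/7 + 23328/5 − 324 + 324 − 54 + 3 = 861351/35.
Adding: ||u||_{H^1}^2 = 880491/70 + 861351/35 = 2603193/70.


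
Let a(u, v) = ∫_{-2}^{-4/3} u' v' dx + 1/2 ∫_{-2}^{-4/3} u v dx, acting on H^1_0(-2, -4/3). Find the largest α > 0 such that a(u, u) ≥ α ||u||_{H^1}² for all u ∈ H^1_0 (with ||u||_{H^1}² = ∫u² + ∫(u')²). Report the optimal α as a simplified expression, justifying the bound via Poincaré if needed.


α = (2 + 9*π^2)/(4 + 9*π^2)

Coercivity of a(·,·) on H^1_0(-2, -4/3) means a(u, u) ≥ α ||u||_{H^1}² for every u ∈ H^1_0.
The interval has length L = 2/3, and Poincaré/coercivity depend only on L. Here a(u, u) = ∫(u')² + (1/2)·∫u².
Here 0 < c = 1/2 < 1. The condition a(u,u) ≥ α||u||_{H^1}² reads (1−α)∫(u')² ≥ (α−c)∫u². Any admissible α is ≤ 1 (rapidly oscillating u have ∫u²/∫(u')² → 0), and α = 1 would force 0 ≥ (1−c)∫u², impossible since c < 1; so 1−α > 0. By the sharp Poincaré inequality on H^1_0 of an interval of length L, ∫(u')² ≥ (π/L)²∫u² with equality for the first sine mode sin(π(x−x₀)/L) (x₀ the left endpoint), so the inequality holds for all u iff (1−α)(π/L)² ≥ α − c, i.e. α ≤ ((π/L)² + c)/((π/L)² + 1) = (1 + c(L/π)²)/(1 + (L/π)²). With (π/L)² = 9*π^2/4 and c = 1/2, the largest admissible constant is α = ((π/L)² + c)/((π/L)² + 1).
Simplifying, α = (2 + 9*π^2)/(4 + 9*π^2).


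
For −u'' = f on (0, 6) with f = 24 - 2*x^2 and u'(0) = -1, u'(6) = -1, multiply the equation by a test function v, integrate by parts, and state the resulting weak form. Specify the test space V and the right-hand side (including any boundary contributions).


V = H^1(0, 6) (v unrestricted at boundary; u is determined up to an additive constant); weak form: ∫_0^6 u'v' dx = ∫_0^6 (24 - 2*x^2) v dx − v(6) + v(0) for all v ∈ V.

Multiply both sides by a test function v and integrate from 0 to 6:
  ∫_0^6 −u''(x) v(x) dx = ∫_0^6 f(x) v(x) dx.
Integrate the LHS by parts once:
  ∫_0^6 −u'' v dx = −[u'(x) v(x)]_0^6 + ∫_0^6 u'(x) v'(x) dx.
Thus ∫_0^6 u'(x) v'(x) dx = ∫_0^6 f(x) v(x) dx + [u'(x) v(x)]_0^6.
Choose V so that boundary terms are either known or forced to vanish.
u has inhomogeneous Neumann u'(0) = -1, u'(6) = -1. [u' v]_0^6 = (-1)·v(6) − (-1)·v(0) = − v(6) + v(0). Take V = H^1(0, 6); boundary term becomes part of RHS.
Weak formulation: find u (satisfying any essential BC) such that ∫_0^6 u'(x) v'(x) dx = ∫_0^6 f v dx − v(6) + v(0) for all v ∈ V (Neumann data are natural BCs: they enter the RHS as boundary terms).
Substituting f(x) = 24 - 2*x^2, the right-hand side is ∫_0^6 (24 - 2*x^2) v dx − v(6) + v(0).
Compatibility check (pure Neumann): taking v ≡ 1 ∈ V gives 0 = ∫_0^6 f dx + (-1) − (-1), i.e. ∫_0^6 f dx must equal u'(0) − u'(6) = 0. Indeed ∫_0^6 (24 - 2*x^2) dx = 0, so the data are compatible. The solution is then unique only up to an additive constant (fix it e.g. by requiring ∫_0^6 u dx = 0).


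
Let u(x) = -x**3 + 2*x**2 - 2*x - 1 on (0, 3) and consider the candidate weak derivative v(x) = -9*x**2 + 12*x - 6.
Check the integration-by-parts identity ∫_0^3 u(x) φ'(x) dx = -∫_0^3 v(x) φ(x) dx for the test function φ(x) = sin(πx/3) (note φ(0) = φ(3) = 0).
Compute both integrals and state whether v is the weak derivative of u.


LHS = -324/π^3 + 57/π, RHS = -972/π^3 + 171/π. No, v is not the weak derivative of u.

u(x) = -x**3 + 2*x**2 - 2*x - 1, classical derivative u'(x) = -3*x**2 + 4*x - 2.
φ(x) = sin(πx/3), so φ'(x) = π*cos(π*x/3)/3.
Note φ(0) = φ(3) = 0, so the boundary term u·φ vanishes.
LHS = ∫_0^3 u(x) φ'(x) dx = ∫_0^3 (-π*x^3*cos(π*x/3)/3 + 2*π*x^2*cos(π*x/3)/3 - 2*π*x*cos(π*x/3)/3 - π*cos(π*x/3)/3) dx. Term by term:
  ∫_0^3 -π*cos(π*x/3)/3 dx = 0;  ∫_0^3 -2*π*x*cos(π*x/3)/3 dx = 12/π;  ∫_0^3 -π*x^3*cos(π*x/3)/3 dx = -324/π^3 + 81/π;
  ∫_0^3 2*π*x^2*cos(π*x/3)/3 dx = -36/π.
Sum: 0 + 12/π + -324/π^3 + 81/π − 36/π = -324/π^3 + 57/π.
So LHS = -324/π^3 + 57/π.
∫_0^3 v(x) φ(x) dx = ∫_0^3 (-9*x^2*sin(π*x/3) + 12*x*sin(π*x/3) - 6*sin(π*x/3)) dx. Term by term:
  ∫_0^3 -6*sin(π*x/3) dx = -36/π;  ∫_0^3 -9*x^2*sin(π*x/3) dx = -243/π + 972/π^3;  ∫_0^3 12*x*sin(π*x/3) dx = 108/π.
Sum: -36/π + -243/π + 972/π^3 + 108/π = -171/π + 972/π^3.
So RHS = -∫_0^3 v(x) φ(x) dx = -972/π^3 + 171/π.
LHS − RHS = -114/π + 648/π^3 ≠ 0, so the identity fails.
(For a valid weak derivative the identity must hold for EVERY test function, in particular this one. The failure shows v is NOT the weak derivative of u.)
Correct weak derivative would be u'(x) = -3*x**2 + 4*x - 2.


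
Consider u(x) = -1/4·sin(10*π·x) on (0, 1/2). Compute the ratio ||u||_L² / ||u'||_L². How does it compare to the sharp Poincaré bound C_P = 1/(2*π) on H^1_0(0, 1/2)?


||u||_L² / ||u'||_L² = 1/(10*π) < C_P = 1/(2*π).

u(x) = -1/4·sin(10*π·x), so u'(x) = -5*π*cos(10*π*x)/2.
Writing u(x) = A·sin(kπx/L) with A = -1/4 and k = 5, use ∫_0^L sin²(kπx/L) dx = L/2 and ∫_0^L cos²(kπx/L) dx = L/2.
u² = 1/16·sin²(10*π·x) and (u')² = 25*π^2/4·cos²(10*π·x), and each of sin², cos² integrates to L/2 = 1/4 over (0, 1/2).
∫_0^1/2 u² dx = 1/64, so ||u||_L² = 1/8.
∫_0^1/2 (u')² dx = 25*π^2/16, so ||u'||_L² = 5*π/4.
Ratio ||u||_L² / ||u'||_L² = 1/(10*π).
Sharp Poincaré constant on H^1_0(0, 1/2) is C_P = L/π = 1/(2*π), achieved by sin(2*π·x).
This is the k = 5 harmonic; the ratio L/(kπ) is strictly less than C_P = L/π, consistent with the sharp inequality ||u||_L² ≤ C_P ||u'||_L².


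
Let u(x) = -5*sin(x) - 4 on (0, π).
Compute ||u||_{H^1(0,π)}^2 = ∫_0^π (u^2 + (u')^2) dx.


||u||_{H^1(0,π)}^2 = 80 + 41*π

u'(x) = -5*cos(x).
Expand u² and (u')² and integrate term by term on (0, π), using: for integers n ≥ 1, ∫_0^π sin²(nx) dx = ∫_0^π cos²(nx) dx = π/2; for n ≠ n', ∫_0^π sin(nx)sin(n'x) dx = ∫_0^π cos(nx)cos(n'x) dx = 0; and by product-to-sum, ∫_0^π sin(nx)cos(n'x) dx = ½∫_0^π [sin((n+n')x) + sin((n−n')x)] dx, which is 0 when n+n' is even and 2n/(n²−n'²) when n+n' is odd (it need not vanish on (0, π)). For the constant mode: ∫_0^π 1 dx = π, ∫_0^π cos(nx) dx = 0, ∫_0^π sin(nx) dx = (1−(−1)^n)/n.
  u² squared terms: (-4)²·∫1 dx = 16·π = 16*π;  (-5)²·∫sin(x)² dx = 25·π/2 = 25*π/2.
  u² cross terms: 2·(-4)·(-5)·∫1·sin(x) dx = 40·(2) = 80.
  So ∫_0^π u² dx = 16*π + 25*π/2 + 80 = 80 + 57*π/2.
  (u')² squared terms: (-5)²·∫cos(x)² dx = 25·π/2 = 25*π/2.
  So ∫_0^π (u')² dx = 25*π/2.
||u||_{H^1}^2 = (80 + 57*π/2) + (25*π/2) = 80 + 41*π.


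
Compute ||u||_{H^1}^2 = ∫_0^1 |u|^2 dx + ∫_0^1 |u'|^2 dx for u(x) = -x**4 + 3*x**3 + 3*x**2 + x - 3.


||u||_{H^1}^2 = 64103/1260

The H^1 norm (squared) on an interval (0, L) is
  ||u||_{H^1}^2 = ∫_0^L u(x)^2 dx + ∫_0^L u'(x)^2 dx.
Compute u'(x) = -4*x**3 + 9*x**2 + 6*x + 1.
Then u(x)^2 = x**8 - 6*x**7 + 3*x**6 + 16*x**5 + 21*x**4 - 12*x**3 - 17*x**2 - 6*x + 9 and u'(x)^2 = 16*x**6 - 72*x**5 + 33*x**4 + 100*x**3 + 54*x**2 + 12*x + 1.
Integrate each monomial from 0 to 1 using ∫_0^1 c·x^n dx = c·1^(n+1)/(n+1):
  ∫_0^1 u(x)^2 dx = ∫_0^1 (x^8 - 6*x^7 + 3*x^6 + 16*x^5 + 21*x^4 - 12*x^3 - 17*x^2 - 6*x + 9) dx. Term by term:
    ∫_0^1 x^8 dx = 1/9;  ∫_0^1 -6*x^7 dx = -3/4;  ∫_0^1 3*x^6 dx = 3/7;
    ∫_0^1 16*x^5 dx = 8/3;  ∫_0^1 21*x^4 dx = 21/5;  ∫_0^1 -12*x^3 dx = -3;
    ∫_0^1 -17*x^2 dx = -17/3;  ∫_0^1 -6*x dx = -3;  ∫_0^1 9 dx = 9.
  Sum: 1/9 − 3/4 + 3/7 + 8/3 + 21/5 − 3 − 17/3 − 3 + 9 = 5027/1260.
  ∫_0^1 u'(x)^2 dx = ∫_0^1 (16*x^6 - 72*x^5 + 33*x^4 + 100*x^3 + 54*x^2 + 12*x + 1) dx. Term by term:
    ∫_0^1 16*x^6 dx = 16/7;  ∫_0^1 -72*x^5 dx = -12;  ∫_0^1 33*x^4 dx = 33/5;
    ∫_0^1 100*x^3 dx = 25;  ∫_0^1 54*x^2 dx = 18;  ∫_0^1 12*x dx = 6;
    ∫_0^1 1 dx = 1.
  Sum: 16/7 − 12 + 33/5 + 25 + 18 + 6 + 1 = 1641/35.
Adding: ||u||_{H^1}^2 = 5027/1260 + 1641/35 = 64103/1260.


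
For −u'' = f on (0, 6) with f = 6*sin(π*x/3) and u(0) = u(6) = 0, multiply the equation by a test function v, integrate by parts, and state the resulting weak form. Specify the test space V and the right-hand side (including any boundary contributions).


V = H^1_0(0, 6) (so v(0) = v(6) = 0); weak form: ∫_0^6 u'v' dx = ∫_0^6 (6*sin(π*x/3)) v dx for all v ∈ V.

Multiply both sides by a test function v and integrate from 0 to 6:
  ∫_0^6 −u''(x) v(x) dx = ∫_0^6 f(x) v(x) dx.
Integrate the LHS by parts once:
  ∫_0^6 −u'' v dx = −[u'(x) v(x)]_0^6 + ∫_0^6 u'(x) v'(x) dx.
Thus ∫_0^6 u'(x) v'(x) dx = ∫_0^6 f(x) v(x) dx + [u'(x) v(x)]_0^6.
Choose V so that boundary terms are either known or forced to vanish.
u is Dirichlet: u(0) = u(6) = 0. Let V = H^1_0(0, 6); then v(0) = v(6) = 0, and [u' v]_0^6 = 0.
Weak formulation: find u (satisfying any essential BC) such that ∫_0^6 u'(x) v'(x) dx = ∫_0^6 f v dx for all v ∈ V.
Substituting f(x) = 6*sin(π*x/3), the right-hand side is ∫_0^6 (6*sin(π*x/3)) v dx.


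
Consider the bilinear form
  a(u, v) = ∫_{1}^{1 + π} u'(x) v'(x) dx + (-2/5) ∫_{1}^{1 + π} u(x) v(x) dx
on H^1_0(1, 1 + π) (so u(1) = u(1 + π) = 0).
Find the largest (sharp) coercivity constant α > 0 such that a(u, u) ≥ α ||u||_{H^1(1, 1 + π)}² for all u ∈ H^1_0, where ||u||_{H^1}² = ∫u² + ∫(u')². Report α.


α = 3/10

Coercivity of a(·,·) on H^1_0(1, 1 + π) means a(u, u) ≥ α ||u||_{H^1}² for every u ∈ H^1_0.
The interval has length L = π, and Poincaré/coercivity depend only on L. Here a(u, u) = ∫(u')² + (-2/5)·∫u².
Here c = -2/5 < 0 with |c| < (π/L)² = 1, so coercivity still holds. The condition a(u,u) ≥ α||u||_{H^1}² reads (1−α)∫(u')² ≥ (α−c)∫u². Any admissible α is ≤ 1 (rapidly oscillating u have ∫u²/∫(u')² → 0), and α = 1 would force 0 ≥ (1−c)∫u², impossible since c < 1; so 1−α > 0. By the sharp Poincaré inequality on H^1_0 of an interval of length L, ∫(u')² ≥ (π/L)²∫u² with equality for the first sine mode sin(π(x−x₀)/L) (x₀ the left endpoint), so the inequality holds for all u iff (1−α)(π/L)² ≥ α − c, i.e. α ≤ ((π/L)² + c)/((π/L)² + 1) = (1 + c(L/π)²)/(1 + (L/π)²). (Direct route, valid since c ≤ 0: Poincaré gives c∫u² ≥ c(L/π)²∫(u')², so a(u,u) ≥ (1 + c(L/π)²)∫(u')², while ||u||_{H^1}² ≤ (1 + (L/π)²)∫(u')²; dividing yields the same α.) With (π/L)² = 1 and c = -2/5, the largest admissible constant is α = ((π/L)² + c)/((π/L)² + 1).
Simplifying, α = 3/10.


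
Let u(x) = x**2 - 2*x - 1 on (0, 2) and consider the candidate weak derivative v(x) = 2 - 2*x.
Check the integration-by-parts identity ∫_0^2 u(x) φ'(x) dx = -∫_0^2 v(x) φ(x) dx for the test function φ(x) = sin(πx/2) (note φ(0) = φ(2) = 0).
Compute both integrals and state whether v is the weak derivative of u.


LHS = 0, RHS = 0. No, v is not the weak derivative of u.

u(x) = x**2 - 2*x - 1, classical derivative u'(x) = 2*x - 2.
φ(x) = sin(πx/2), so φ'(x) = π*cos(π*x/2)/2.
Note φ(0) = φ(2) = 0, so the boundary term u·φ vanishes.
LHS = ∫_0^2 u(x) φ'(x) dx = ∫_0^2 (π*x^2*cos(π*x/2)/2 - π*x*cos(π*x/2) - π*cos(π*x/2)/2) dx. Term by term:
  ∫_0^2 -π*cos(π*x/2)/2 dx = 0;  ∫_0^2 π*x^2*cos(π*x/2)/2 dx = -8/π;  ∫_0^2 -π*x*cos(π*x/2) dx = 8/π.
Sum: 0 − 8/π + 8/π = 0.
So LHS = 0.
∫_0^2 v(x) φ(x) dx = ∫_0^2 (-2*x*sin(π*x/2) + 2*sin(π*x/2)) dx. Term by term:
  ∫_0^2 2*sin(π*x/2) dx = 8/π;  ∫_0^2 -2*x*sin(π*x/2) dx = -8/π.
Sum: 8/π − 8/π = 0.
So RHS = -∫_0^2 v(x) φ(x) dx = 0.
LHS = RHS, so the identity holds for this particular φ. But this is necessary, not sufficient: a weak derivative must satisfy the identity for EVERY test function in C_c^∞(0, 2).
Here u is smooth, so its weak derivative equals its classical derivative u'(x) = 2*x - 2. Since v(x) = 2 - 2*x ≠ u'(x), v is NOT the weak derivative of u — the agreement for this single φ is a coincidence (the difference v − u' happens to be L²-orthogonal to this φ).


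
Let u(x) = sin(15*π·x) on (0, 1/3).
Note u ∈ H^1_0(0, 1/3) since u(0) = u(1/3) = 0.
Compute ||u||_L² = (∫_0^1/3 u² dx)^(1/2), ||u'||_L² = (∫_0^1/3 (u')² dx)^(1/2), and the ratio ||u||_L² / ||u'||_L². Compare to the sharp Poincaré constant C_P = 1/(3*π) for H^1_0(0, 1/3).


||u||_L² / ||u'||_L² = 1/(15*π) < C_P = 1/(3*π).

u(x) = sin(15*π·x), so u'(x) = 15*π*cos(15*π*x).
Writing u(x) = A·sin(kπx/L) with A = 1 and k = 5, use ∫_0^L sin²(kπx/L) dx = L/2 and ∫_0^L cos²(kπx/L) dx = L/2.
u² = 1·sin²(15*π·x) and (u')² = 225*π^2·cos²(15*π·x), and each of sin², cos² integrates to L/2 = 1/6 over (0, 1/3).
∫_0^1/3 u² dx = 1/6, so ||u||_L² = sqrt(6)/6.
∫_0^1/3 (u')² dx = 75*π^2/2, so ||u'||_L² = 5*sqrt(6)*π/2.
Ratio ||u||_L² / ||u'||_L² = 1/(15*π).
Sharp Poincaré constant on H^1_0(0, 1/3) is C_P = L/π = 1/(3*π), achieved by sin(3*π·x).
This is the k = 5 harmonic; the ratio L/(kπ) is strictly less than C_P = L/π, consistent with the sharp inequality ||u||_L² ≤ C_P ||u'||_L².


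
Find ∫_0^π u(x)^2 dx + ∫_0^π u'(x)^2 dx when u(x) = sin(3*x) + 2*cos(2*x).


||u||_{H^1(0,π)}^2 = 24 + 15*π

u'(x) = -4*sin(2*x) + 3*cos(3*x).
Expand u² and (u')² and integrate term by term on (0, π), using: for integers n ≥ 1, ∫_0^π sin²(nx) dx = ∫_0^π cos²(nx) dx = π/2; for n ≠ n', ∫_0^π sin(nx)sin(n'x) dx = ∫_0^π cos(nx)cos(n'x) dx = 0; and by product-to-sum, ∫_0^π sin(nx)cos(n'x) dx = ½∫_0^π [sin((n+n')x) + sin((n−n')x)] dx, which is 0 when n+n' is even and 2n/(n²−n'²) when n+n' is odd (it need not vanish on (0, π)).
  u² squared terms: (2)²·∫cos(2x)² dx = 4·π/2 = 2*π;  (1)²·∫sin(3x)² dx = 1·π/2 = π/2.
  u² cross terms: 2·(2)·(1)·∫cos(2x)·sin(3x) dx = 4·(6/5) = 24/5.
  So ∫_0^π u² dx = 2*π + π/2 + 24/5 = 24/5 + 5*π/2.
  (u')² squared terms: (-4)²·∫sin(2x)² dx = 16·π/2 = 8*π;  (3)²·∫cos(3x)² dx = 9·π/2 = 9*π/2.
  (u')² cross terms: 2·(-4)·(3)·∫sin(2x)·cos(3x) dx = -24·(-4/5) = 96/5.
  So ∫_0^π (u')² dx = 8*π + 9*π/2 + 96/5 = 96/5 + 25*π/2.
||u||_{H^1}^2 = (24/5 + 5*π/2) + (96/5 + 25*π/2) = 24 + 15*π.


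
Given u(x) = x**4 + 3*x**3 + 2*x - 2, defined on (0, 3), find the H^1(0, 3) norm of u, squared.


||u||_{H^1}^2 = 4046961/140

The H^1 norm (squared) on an interval (0, L) is
  ||u||_{H^1}^2 = ∫_0^L u(x)^2 dx + ∫_0^L u'(x)^2 dx.
Compute u'(x) = 4*x**3 + 9*x**2 + 2.
Then u(x)^2 = x**8 + 6*x**7 + 9*x**6 + 4*x**5 + 8*x**4 - 12*x**3 + 4*x**2 - 8*x + 4 and u'(x)^2 = 16*x**6 + 72*x**5 + 81*x**4 + 16*x**3 + 36*x**2 + 4.
Integrate each monomial from 0 to 3 using ∫_0^3 c·x^n dx = c·3^(n+1)/(n+1):
  ∫_0^3 u(x)^2 dx = ∫_0^3 (x^8 + 6*x^7 + 9*x^6 + 4*x^5 + 8*x^4 - 12*x^3 + 4*x^2 - 8*x + 4) dx. Term by term:
    ∫_0^3 x^8 dx = 2187;  ∫_0^3 6*x^7 dx = 19683/4;  ∫_0^3 9*x^6 dx = 19683/7;
    ∫_0^3 4*x^5 dx = 486;  ∫_0^3 8*x^4 dx = 1944/5;  ∫_0^3 -12*x^3 dx = -243;
    ∫_0^3 4*x^2 dx = 36;  ∫_0^3 -8*x dx = -36;  ∫_0^3 4 dx = 12.
  Sum: 2187 + 19683/4 + 19683/7 + 486 + 1944/5 − 243 + 36 − 36 + 12 = 1478877/140.
  ∫_0^3 u'(x)^2 dx = ∫_0^3 (16*x^6 + 72*x^5 + 81*x^4 + 16*x^3 + 36*x^2 + 4) dx. Term by term:
    ∫_0^3 16*x^6 dx = 34992/7;  ∫_0^3 72*x^5 dx = 8748;  ∫_0^3 81*x^4 dx = 19683/5;
    ∫_0^3 16*x^3 dx = 324;  ∫_0^3 36*x^2 dx = 324;  ∫_0^3 4 dx = 12.
  Sum: 34992/7 + 8748 + 19683/5 + 324 + 324 + 12 = 642021/35.
Adding: ||u||_{H^1}^2 = 1478877/140 + 642021/35 = 4046961/140.


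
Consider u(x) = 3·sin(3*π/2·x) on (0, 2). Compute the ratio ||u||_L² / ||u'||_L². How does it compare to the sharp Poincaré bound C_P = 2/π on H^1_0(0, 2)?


||u||_L² / ||u'||_L² = 2/(3*π) < C_P = 2/π.

u(x) = 3·sin(3*π/2·x), so u'(x) = 9*π*cos(3*π*x/2)/2.
Writing u(x) = A·sin(kπx/L) with A = 3 and k = 3, use ∫_0^L sin²(kπx/L) dx = L/2 and ∫_0^L cos²(kπx/L) dx = L/2.
u² = 9·sin²(3*π/2·x) and (u')² = 81*π^2/4·cos²(3*π/2·x), and each of sin², cos² integrates to L/2 = 1 over (0, 2).
∫_0^2 u² dx = 9, so ||u||_L² = 3.
∫_0^2 (u')² dx = 81*π^2/4, so ||u'||_L² = 9*π/2.
Ratio ||u||_L² / ||u'||_L² = 2/(3*π).
Sharp Poincaré constant on H^1_0(0, 2) is C_P = L/π = 2/π, achieved by sin(π/2·x).
This is the k = 3 harmonic; the ratio L/(kπ) is strictly less than C_P = L/π, consistent with the sharp inequality ||u||_L² ≤ C_P ||u'||_L².


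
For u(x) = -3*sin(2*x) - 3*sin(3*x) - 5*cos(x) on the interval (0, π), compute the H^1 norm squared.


||u||_{H^1(0,π)}^2 = 80 + 185*π/2

u'(x) = 5*sin(x) - 6*cos(2*x) - 9*cos(3*x).
Expand u² and (u')² and integrate term by term on (0, π), using: for integers n ≥ 1, ∫_0^π sin²(nx) dx = ∫_0^π cos²(nx) dx = π/2; for n ≠ n', ∫_0^π sin(nx)sin(n'x) dx = ∫_0^π cos(nx)cos(n'x) dx = 0; and by product-to-sum, ∫_0^π sin(nx)cos(n'x) dx = ½∫_0^π [sin((n+n')x) + sin((n−n')x)] dx, which is 0 when n+n' is even and 2n/(n²−n'²) when n+n' is odd (it need not vanish on (0, π)).
  u² squared terms: (-5)²·∫cos(x)² dx = 25·π/2 = 25*π/2;  (-3)²·∫sin(2x)² dx = 9·π/2 = 9*π/2;  (-3)²·∫sin(3x)² dx = 9·π/2 = 9*π/2.
  u² cross terms: 2·(-5)·(-3)·∫cos(x)·sin(2x) dx = 30·(4/3) = 40;  2·(-5)·(-3)·∫cos(x)·sin(3x) dx = 30·(0) = 0;  2·(-3)·(-3)·∫sin(2x)·sin(3x) dx = 18·(0) = 0.
  So ∫_0^π u² dx = 25*π/2 + 9*π/2 + 9*π/2 + 40 + 0 + 0 = 40 + 43*π/2.
  (u')² squared terms: (-9)²·∫cos(3x)² dx = 81·π/2 = 81*π/2;  (-6)²·∫cos(2x)² dx = 36·π/2 = 18*π;  (5)²·∫sin(x)² dx = 25·π/2 = 25*π/2.
  (u')² cross terms: 2·(-9)·(-6)·∫cos(3x)·cos(2x) dx = 108·(0) = 0;  2·(-9)·(5)·∫cos(3x)·sin(x) dx = -90·(0) = 0;  2·(-6)·(5)·∫cos(2x)·sin(x) dx = -60·(-2/3) = 40.
  So ∫_0^π (u')² dx = 81*π/2 + 18*π + 25*π/2 + 0 + 0 + 40 = 40 + 71*π.
||u||_{H^1}^2 = (40 + 43*π/2) + (40 + 71*π) = 80 + 185*π/2.


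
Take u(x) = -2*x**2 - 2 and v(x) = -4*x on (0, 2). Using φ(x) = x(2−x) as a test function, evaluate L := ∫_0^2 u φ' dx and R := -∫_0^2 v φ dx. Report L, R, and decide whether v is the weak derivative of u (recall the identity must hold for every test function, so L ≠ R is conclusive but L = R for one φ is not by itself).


LHS = 16/3, RHS = 16/3. Yes, v = u' weakly.

u(x) = -2*x**2 - 2, classical derivative u'(x) = -4*x.
φ(x) = x(2−x), so φ'(x) = 2 - 2*x.
Note φ(0) = φ(2) = 0, so the boundary term u·φ vanishes.
LHS = ∫_0^2 u(x) φ'(x) dx = ∫_0^2 (4*x^3 - 4*x^2 + 4*x - 4) dx. Term by term:
  ∫_0^2 4*x^3 dx = 16;  ∫_0^2 -4*x^2 dx = -32/3;  ∫_0^2 4*x dx = 8;
  ∫_0^2 -4 dx = -8.
Sum: 16 − 32/3 + 8 − 8 = 16/3.
So LHS = 16/3.
∫_0^2 v(x) φ(x) dx = ∫_0^2 (4*x^3 - 8*x^2) dx. Term by term:
  ∫_0^2 4*x^3 dx = 16;  ∫_0^2 -8*x^2 dx = -64/3.
Sum: 16 − 64/3 = -16/3.
So RHS = -∫_0^2 v(x) φ(x) dx = 16/3.
LHS = RHS, so the identity holds for this test φ.
Moreover u is smooth here and v(x) = u'(x) = -4*x pointwise, so the identity holds for every test function. Hence v is the weak derivative of u.


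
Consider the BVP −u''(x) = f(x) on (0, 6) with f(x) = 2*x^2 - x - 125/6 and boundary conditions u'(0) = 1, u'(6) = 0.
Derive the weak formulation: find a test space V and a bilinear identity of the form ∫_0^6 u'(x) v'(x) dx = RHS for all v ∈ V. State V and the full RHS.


V = H^1(0, 6) (v unrestricted at boundary; u is determined up to an additive constant); weak form: ∫_0^6 u'v' dx = ∫_0^6 (2*x^2 - x - 125/6) v dx − v(0) for all v ∈ V.

Multiply both sides by a test function v and integrate from 0 to 6:
  ∫_0^6 −u''(x) v(x) dx = ∫_0^6 f(x) v(x) dx.
Integrate the LHS by parts once:
  ∫_0^6 −u'' v dx = −[u'(x) v(x)]_0^6 + ∫_0^6 u'(x) v'(x) dx.
Thus ∫_0^6 u'(x) v'(x) dx = ∫_0^6 f(x) v(x) dx + [u'(x) v(x)]_0^6.
Choose V so that boundary terms are either known or forced to vanish.
u has inhomogeneous Neumann u'(0) = 1, u'(6) = 0. [u' v]_0^6 = (0)·v(6) − (1)·v(0) = − v(0). Take V = H^1(0, 6); boundary term becomes part of RHS.
Weak formulation: find u (satisfying any essential BC) such that ∫_0^6 u'(x) v'(x) dx = ∫_0^6 f v dx − v(0) for all v ∈ V (Neumann data are natural BCs: they enter the RHS as boundary terms).
Substituting f(x) = 2*x^2 - x - 125/6, the right-hand side is ∫_0^6 (2*x^2 - x - 125/6) v dx − v(0).
Compatibility check (pure Neumann): taking v ≡ 1 ∈ V gives 0 = ∫_0^6 f dx + (0) − (1), i.e. ∫_0^6 f dx must equal u'(0) − u'(6) = 1. Indeed ∫_0^6 (2*x^2 - x - 125/6) dx = 1, so the data are compatible. The solution is then unique only up to an additive constant (fix it e.g. by requiring ∫_0^6 u dx = 0).


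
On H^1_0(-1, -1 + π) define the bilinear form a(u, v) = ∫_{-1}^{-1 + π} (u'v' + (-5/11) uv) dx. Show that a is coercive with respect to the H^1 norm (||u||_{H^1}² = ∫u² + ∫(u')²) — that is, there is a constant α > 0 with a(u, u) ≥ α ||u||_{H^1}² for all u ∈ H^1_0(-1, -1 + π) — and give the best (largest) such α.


α = 3/11

Coercivity of a(·,·) on H^1_0(-1, -1 + π) means a(u, u) ≥ α ||u||_{H^1}² for every u ∈ H^1_0.
The interval has length L = π, and Poincaré/coercivity depend only on L. Here a(u, u) = ∫(u')² + (-5/11)·∫u².
Here c = -5/11 < 0 with |c| < (π/L)² = 1, so coercivity still holds. The condition a(u,u) ≥ α||u||_{H^1}² reads (1−α)∫(u')² ≥ (α−c)∫u². Any admissible α is ≤ 1 (rapidly oscillating u have ∫u²/∫(u')² → 0), and α = 1 would force 0 ≥ (1−c)∫u², impossible since c < 1; so 1−α > 0. By the sharp Poincaré inequality on H^1_0 of an interval of length L, ∫(u')² ≥ (π/L)²∫u² with equality for the first sine mode sin(π(x−x₀)/L) (x₀ the left endpoint), so the inequality holds for all u iff (1−α)(π/L)² ≥ α − c, i.e. α ≤ ((π/L)² + c)/((π/L)² + 1) = (1 + c(L/π)²)/(1 + (L/π)²). (Direct route, valid since c ≤ 0: Poincaré gives c∫u² ≥ c(L/π)²∫(u')², so a(u,u) ≥ (1 + c(L/π)²)∫(u')², while ||u||_{H^1}² ≤ (1 + (L/π)²)∫(u')²; dividing yields the same α.) With (π/L)² = 1 and c = -5/11, the largest admissible constant is α = ((π/L)² + c)/((π/L)² + 1).
Simplifying, α = 3/11.


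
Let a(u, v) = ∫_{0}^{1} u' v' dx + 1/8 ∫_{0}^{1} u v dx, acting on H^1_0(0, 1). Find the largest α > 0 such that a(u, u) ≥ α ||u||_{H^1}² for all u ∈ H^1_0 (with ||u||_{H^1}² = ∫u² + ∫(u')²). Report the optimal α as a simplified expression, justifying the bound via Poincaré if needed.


α = (1/8 + π^2)/(1 + π^2)

Coercivity of a(·,·) on H^1_0(0, 1) means a(u, u) ≥ α ||u||_{H^1}² for every u ∈ H^1_0.
The interval has length L = 1, and Poincaré/coercivity depend only on L. Here a(u, u) = ∫(u')² + (1/8)·∫u².
Here 0 < c = 1/8 < 1. The condition a(u,u) ≥ α||u||_{H^1}² reads (1−α)∫(u')² ≥ (α−c)∫u². Any admissible α is ≤ 1 (rapidly oscillating u have ∫u²/∫(u')² → 0), and α = 1 would force 0 ≥ (1−c)∫u², impossible since c < 1; so 1−α > 0. By the sharp Poincaré inequality on H^1_0 of an interval of length L, ∫(u')² ≥ (π/L)²∫u² with equality for the first sine mode sin(π(x−x₀)/L) (x₀ the left endpoint), so the inequality holds for all u iff (1−α)(π/L)² ≥ α − c, i.e. α ≤ ((π/L)² + c)/((π/L)² + 1) = (1 + c(L/π)²)/(1 + (L/π)²). With (π/L)² = π^2 and c = 1/8, the largest admissible constant is α = ((π/L)² + c)/((π/L)² + 1).
Simplifying, α = (1/8 + π^2)/(1 + π^2).
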